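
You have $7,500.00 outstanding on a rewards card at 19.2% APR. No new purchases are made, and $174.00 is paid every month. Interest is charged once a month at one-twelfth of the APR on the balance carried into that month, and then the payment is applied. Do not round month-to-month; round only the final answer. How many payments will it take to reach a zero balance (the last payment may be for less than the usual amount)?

74 months

Monthly rate r = 19.2%/12 = 1.6% = 0.016.
Recurrence: B ← B·(1+r) − $174.00.
Month 1: interest $120.00; balance after payment $7,446.00.
Month 2: interest $119.14; balance after payment $7,391.14.
Closed form: n = −ln(1 − rB₀/P)/ln(1+r) = −ln(0.31034)/ln(1.016) ≈ 73.713, so the balance reaches zero during payment 74.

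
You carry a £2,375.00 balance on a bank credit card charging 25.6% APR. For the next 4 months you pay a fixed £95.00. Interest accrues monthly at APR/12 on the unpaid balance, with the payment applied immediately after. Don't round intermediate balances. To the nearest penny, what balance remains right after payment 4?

Monthly rate r = 25.6%/12 = 2.13333% = 0.0213333.
Each month: B ← B·(1+r) − £95.00.
Month 1: interest £50.67; balance after payment £2,330.67.
Month 2: interest £49.72; balance after payment £2,285.39.
Month 3: interest £48.75; balance after payment £2,239.14.
Month 4: interest £47.77; balance after payment £2,191.91.

£2,191.91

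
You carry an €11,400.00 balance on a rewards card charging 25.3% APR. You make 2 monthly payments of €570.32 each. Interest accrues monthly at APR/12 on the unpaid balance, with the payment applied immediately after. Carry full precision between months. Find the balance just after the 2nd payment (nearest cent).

Monthly rate r = 25.3%/12 = 2.10833% = 0.0210833.
Each month: B ← B·(1+r) − €570.32.
Month 1: interest €240.35; balance after payment €11,070.03.
Month 2: interest €233.39; balance after payment €10,733.10.

€10,733.10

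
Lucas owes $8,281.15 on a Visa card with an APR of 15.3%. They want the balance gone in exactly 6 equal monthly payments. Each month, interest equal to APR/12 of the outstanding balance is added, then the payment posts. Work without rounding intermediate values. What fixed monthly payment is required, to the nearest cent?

Monthly rate r = 15.3%/12 = 1.275% = 0.01275.
Level-payment amortization: P = B₀·r / (1 − (1+r)^(−n)) = 8281.15·0.01275 / (1 − 1.01275^(−6)).
Denominator 1 − (1+r)^(−6) = 0.0731990103.
P = 105.585 / 0.0731990103 ≈ 1442.43.

$1,442.43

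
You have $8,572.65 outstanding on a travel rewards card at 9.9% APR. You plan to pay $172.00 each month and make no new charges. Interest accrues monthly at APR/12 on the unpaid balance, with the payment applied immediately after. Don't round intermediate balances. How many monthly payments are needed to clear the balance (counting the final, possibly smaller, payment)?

Monthly rate r = 9.9%/12 = 0.825% = 0.00825.
Recurrence: B ← B·(1+r) − $172.00.
Month 1: interest $70.72; balance after payment $8,471.37.
Month 2: interest $69.89; balance after payment $8,369.26.
Closed form: n = −ln(1 − rB₀/P)/ln(1+r) = −ln(0.58881)/ln(1.00825) ≈ 64.464, so the balance reaches zero during payment 65.

65 months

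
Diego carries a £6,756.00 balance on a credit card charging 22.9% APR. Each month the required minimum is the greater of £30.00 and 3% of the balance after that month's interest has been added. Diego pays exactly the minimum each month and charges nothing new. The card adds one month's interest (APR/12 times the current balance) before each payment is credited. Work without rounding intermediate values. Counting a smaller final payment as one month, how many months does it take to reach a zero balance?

219 months

Monthly rate r = 22.9%/12 = 1.90833% = 0.0190833.
While 3% of the post-interest balance exceeds £30.00, each month B ← (B·(1+r))·(1 − 0.03), i.e. B shrinks by the factor (1+r)·0.97 = 0.98851.
This holds for months 1–167. Entering month 168 the balance is £980.82; 3% of the post-interest balance is now below £30.00, so the flat £30.00 minimum applies from here.
From month 168 a fixed £30.00 at rate r clears £980.82 in 52 more payments. Total: 167 + 52 = 219 months.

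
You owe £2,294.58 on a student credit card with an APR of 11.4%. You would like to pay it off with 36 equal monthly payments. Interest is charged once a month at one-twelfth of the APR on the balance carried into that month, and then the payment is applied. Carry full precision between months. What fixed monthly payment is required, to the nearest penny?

£75.56

Monthly rate r = 11.4%/12 = 0.95% = 0.0095.
Level-payment amortization: P = B₀·r / (1 − (1+r)^(−n)) = 2294.58·0.0095 / (1 − 1.0095^(−36)).
Denominator 1 − (1+r)^(−36) = 0.288504165.
P = 21.7985 / 0.288504165 ≈ 75.56.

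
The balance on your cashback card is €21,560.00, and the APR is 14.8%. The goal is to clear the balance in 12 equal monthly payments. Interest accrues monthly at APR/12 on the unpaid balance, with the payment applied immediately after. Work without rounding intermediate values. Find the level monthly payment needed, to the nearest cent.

€1,943.94

Monthly rate r = 14.8%/12 = 1.23333% = 0.0123333.
Level-payment amortization: P = B₀·r / (1 − (1+r)^(−n)) = 21560.00·0.0123333 / (1 − 1.01233^(−12)).
Denominator 1 − (1+r)^(−12) = 0.136787832.
P = 265.907 / 0.136787832 ≈ 1943.94.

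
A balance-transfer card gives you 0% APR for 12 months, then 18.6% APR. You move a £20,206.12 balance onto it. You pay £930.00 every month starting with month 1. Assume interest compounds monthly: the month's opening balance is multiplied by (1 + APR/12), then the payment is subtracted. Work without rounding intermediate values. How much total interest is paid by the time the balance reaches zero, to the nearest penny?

Promo months 1–12 at r₀ = 0%/12 = 0; months 13+ at r₁ = 18.6%/12 = 0.0155.
After month 12 (no interest yet): B = £20,206.12 − 12·£930.00 = £9,046.12.
Then at r₁ with £930.00/mo: n₂ = −ln(1 − r₁·B/P)/ln(1+r₁) ≈ 10.62 → 11 more payments.
Total paid = 22·£930.00 + £582.89 = £21,042.89; interest = £21,042.89 − £20,206.12 = £836.77.

£836.77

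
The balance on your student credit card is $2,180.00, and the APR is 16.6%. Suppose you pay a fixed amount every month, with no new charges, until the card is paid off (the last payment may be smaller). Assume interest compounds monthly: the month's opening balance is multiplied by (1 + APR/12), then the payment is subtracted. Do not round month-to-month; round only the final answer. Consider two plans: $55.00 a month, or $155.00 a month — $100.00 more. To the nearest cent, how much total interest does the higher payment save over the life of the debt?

$740.41

Monthly rate r = 16.6%/12 = 1.38333% = 0.0138333.
At $55.00/mo: n = ⌈−ln(1 − rB₀/P)/ln(1+r)⌉ = 58 payments (last $46.68); total interest = total paid − $2,180.00 = $1,001.68.
At $155.00/mo: 16 payments (last $116.27); total interest $261.27.
Interest saved = $1,001.68 − $261.27 = $740.41.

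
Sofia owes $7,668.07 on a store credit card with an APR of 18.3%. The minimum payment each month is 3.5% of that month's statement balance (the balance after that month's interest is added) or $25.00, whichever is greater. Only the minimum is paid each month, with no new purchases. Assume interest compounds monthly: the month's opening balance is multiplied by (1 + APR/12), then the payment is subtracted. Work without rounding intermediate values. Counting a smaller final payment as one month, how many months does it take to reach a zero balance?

154 months

Monthly rate r = 18.3%/12 = 1.525% = 0.01525.
While 3.5% of the post-interest balance exceeds $25.00, each month B ← (B·(1+r))·(1 − 0.035), i.e. B shrinks by the factor (1+r)·0.965 = 0.97972.
This holds for months 1–117. Entering month 118 the balance is $697.30; 3.5% of the post-interest balance is now below $25.00, so the flat $25.00 minimum applies from here.
From month 118 a fixed $25.00 at rate r clears $697.30 in 37 more payments. Total: 117 + 37 = 154 months.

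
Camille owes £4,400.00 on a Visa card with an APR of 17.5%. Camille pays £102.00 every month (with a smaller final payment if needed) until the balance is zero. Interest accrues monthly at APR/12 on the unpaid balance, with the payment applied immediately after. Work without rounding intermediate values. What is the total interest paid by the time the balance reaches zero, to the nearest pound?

£2,587

Monthly rate r = 17.5%/12 = 1.45833% = 0.0145833.
Payoff takes n = ⌈−ln(1 − rB₀/P)/ln(1+r)⌉ = ⌈68.503⌉ = 69 payments; the last is £51.45.
Total paid = 68·£102.00 + £51.45 = £6,987.45.
Total interest = total paid − principal = £6,987.45 − £4,400.00 = £2,587.45.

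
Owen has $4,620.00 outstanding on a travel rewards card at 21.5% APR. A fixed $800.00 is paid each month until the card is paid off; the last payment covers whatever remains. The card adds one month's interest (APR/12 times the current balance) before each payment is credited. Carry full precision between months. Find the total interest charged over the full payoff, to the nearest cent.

Monthly rate r = 21.5%/12 = 1.79167% = 0.0179167.
Payoff takes n = ⌈−ln(1 − rB₀/P)/ln(1+r)⌉ = ⌈6.151⌉ = 7 payments; the last is $121.36.
Total paid = 6·$800.00 + $121.36 = $4,921.36.
Total interest = total paid − principal = $4,921.36 − $4,620.00 = $301.36.

$301.36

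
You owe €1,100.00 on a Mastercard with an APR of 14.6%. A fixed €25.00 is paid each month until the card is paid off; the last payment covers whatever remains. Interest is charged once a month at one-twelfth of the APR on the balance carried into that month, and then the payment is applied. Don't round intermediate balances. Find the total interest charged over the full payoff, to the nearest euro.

€484

Monthly rate r = 14.6%/12 = 1.21667% = 0.0121667.
Payoff takes n = ⌈−ln(1 − rB₀/P)/ln(1+r)⌉ = ⌈63.377⌉ = 64 payments; the last is €9.46.
Total paid = 63·€25.00 + €9.46 = €1,584.46.
Total interest = total paid − principal = €1,584.46 − €1,100.00 = €484.46.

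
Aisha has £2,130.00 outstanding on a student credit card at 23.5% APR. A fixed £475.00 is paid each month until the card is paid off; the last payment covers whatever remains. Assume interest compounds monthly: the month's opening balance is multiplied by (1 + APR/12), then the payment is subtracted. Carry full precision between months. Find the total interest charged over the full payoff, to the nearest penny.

£122.03

Monthly rate r = 23.5%/12 = 1.95833% = 0.0195833.
Payoff takes n = ⌈−ln(1 − rB₀/P)/ln(1+r)⌉ = ⌈4.739⌉ = 5 payments; the last is £352.03.
Total paid = 4·£475.00 + £352.03 = £2,252.03.
Total interest = total paid − principal = £2,252.03 − £2,130.00 = £122.03.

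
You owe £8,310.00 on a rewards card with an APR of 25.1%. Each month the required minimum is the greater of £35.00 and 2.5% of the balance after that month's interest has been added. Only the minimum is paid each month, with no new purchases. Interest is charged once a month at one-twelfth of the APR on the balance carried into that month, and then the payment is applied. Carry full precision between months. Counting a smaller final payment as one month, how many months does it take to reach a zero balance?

Monthly rate r = 25.1%/12 = 2.09167% = 0.0209167.
While 2.5% of the post-interest balance exceeds £35.00, each month B ← (B·(1+r))·(1 − 0.025), i.e. B shrinks by the factor (1+r)·0.975 = 0.99539.
This holds for months 1–391. Entering month 392 the balance is £1,366.50; 2.5% of the post-interest balance is now below £35.00, so the flat £35.00 minimum applies from here.
From month 392 a fixed £35.00 at rate r clears £1,366.50 in 82 more payments. Total: 391 + 82 = 473 months.

473 months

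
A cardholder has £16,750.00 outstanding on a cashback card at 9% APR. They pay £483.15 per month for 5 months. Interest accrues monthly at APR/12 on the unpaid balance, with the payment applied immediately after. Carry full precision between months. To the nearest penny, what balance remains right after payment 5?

Monthly rate r = 9%/12 = 0.75% = 0.0075.
Each month: B ← B·(1+r) − £483.15.
Month 1: interest £125.62; balance after payment £16,392.47.
Month 2: interest £122.94; balance after payment £16,032.27.
Month 3: interest £120.24; balance after payment £15,669.36.
Month 4: interest £117.52; balance after payment £15,303.73.
Month 5: interest £114.78; balance after payment £14,935.36.

£14,935.36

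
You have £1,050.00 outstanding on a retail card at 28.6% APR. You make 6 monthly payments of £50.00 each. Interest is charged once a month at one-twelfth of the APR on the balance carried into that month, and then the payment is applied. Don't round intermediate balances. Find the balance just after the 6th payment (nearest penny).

Monthly rate r = 28.6%/12 = 2.38333% = 0.0238333.
Each month: B ← B·(1+r) − £50.00.
Month 1: interest £25.03; balance after payment £1,025.03.
Month 2: interest £24.43; balance after payment £999.45.
Month 3: interest £23.82; balance after payment £973.28.
Month 4: interest £23.20; balance after payment £946.47.
Month 5: interest £22.56; balance after payment £919.03.
Month 6: interest £21.90; balance after payment £890.93.

£890.93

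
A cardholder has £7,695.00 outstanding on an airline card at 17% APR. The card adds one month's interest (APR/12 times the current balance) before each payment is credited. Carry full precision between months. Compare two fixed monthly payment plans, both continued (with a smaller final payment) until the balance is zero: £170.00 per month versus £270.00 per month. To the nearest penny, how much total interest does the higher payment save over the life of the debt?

Monthly rate r = 17%/12 = 1.41667% = 0.0141667.
At £170.00/mo: n = ⌈−ln(1 − rB₀/P)/ln(1+r)⌉ = 73 payments (last £148.62); total interest = total paid − £7,695.00 = £4,693.62.
At £270.00/mo: 37 payments (last £205.22); total interest £2,230.22.
Interest saved = £4,693.62 − £2,230.22 = £2,463.40.

£2,463.40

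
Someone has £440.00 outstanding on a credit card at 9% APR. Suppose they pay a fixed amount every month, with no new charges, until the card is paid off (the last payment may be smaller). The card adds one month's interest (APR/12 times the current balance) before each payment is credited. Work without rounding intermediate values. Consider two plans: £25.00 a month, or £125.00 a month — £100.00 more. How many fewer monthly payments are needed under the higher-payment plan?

15 fewer payments

Monthly rate r = 9%/12 = 0.75% = 0.0075.
At £25.00/mo: n = ⌈−ln(1 − rB₀/P)/ln(1+r)⌉ = 19 payments (last £23.65); total interest = total paid − £440.00 = £33.65.
At £125.00/mo: 4 payments (last £72.70); total interest £7.70.
Payments saved = 19 − 4 = 15.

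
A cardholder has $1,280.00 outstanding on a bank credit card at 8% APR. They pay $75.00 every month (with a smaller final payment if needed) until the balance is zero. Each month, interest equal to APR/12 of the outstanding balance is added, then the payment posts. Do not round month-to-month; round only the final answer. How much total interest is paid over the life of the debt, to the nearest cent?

$83.42

Monthly rate r = 8%/12 = 0.666667% = 0.00666667.
Payoff takes n = ⌈−ln(1 − rB₀/P)/ln(1+r)⌉ = ⌈18.178⌉ = 19 payments; the last is $13.42.
Total paid = 18·$75.00 + $13.42 = $1,363.42.
Total interest = total paid − principal = $1,363.42 − $1,280.00 = $83.42.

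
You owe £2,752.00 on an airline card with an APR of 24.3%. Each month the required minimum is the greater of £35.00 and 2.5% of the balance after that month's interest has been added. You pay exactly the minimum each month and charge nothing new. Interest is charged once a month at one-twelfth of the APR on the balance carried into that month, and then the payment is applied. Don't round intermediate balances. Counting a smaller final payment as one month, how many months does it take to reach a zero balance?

211 months

Monthly rate r = 24.3%/12 = 2.025% = 0.02025.
While 2.5% of the post-interest balance exceeds £35.00, each month B ← (B·(1+r))·(1 − 0.025), i.e. B shrinks by the factor (1+r)·0.975 = 0.99474.
This holds for months 1–133. Entering month 134 the balance is £1,365.34; 2.5% of the post-interest balance is now below £35.00, so the flat £35.00 minimum applies from here.
From month 134 a fixed £35.00 at rate r clears £1,365.34 in 78 more payments. Total: 133 + 78 = 211 months.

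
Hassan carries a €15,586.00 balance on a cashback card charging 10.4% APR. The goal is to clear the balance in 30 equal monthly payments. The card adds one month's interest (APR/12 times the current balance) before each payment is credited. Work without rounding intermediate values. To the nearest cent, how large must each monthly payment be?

€592.23

Monthly rate r = 10.4%/12 = 0.866667% = 0.00866667.
Level-payment amortization: P = B₀·r / (1 − (1+r)^(−n)) = 15586.00·0.00866667 / (1 − 1.00867^(−30)).
Denominator 1 − (1+r)^(−30) = 0.228084199.
P = 135.079 / 0.228084199 ≈ 592.23.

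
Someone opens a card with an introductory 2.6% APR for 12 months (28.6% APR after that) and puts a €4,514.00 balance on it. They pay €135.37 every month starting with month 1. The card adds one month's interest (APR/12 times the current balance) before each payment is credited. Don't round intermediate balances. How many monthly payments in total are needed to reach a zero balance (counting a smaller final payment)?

Promo months 1–12 at r₀ = 2.6%/12 = 0.00216667; months 13+ at r₁ = 28.6%/12 = 0.0238333.
After month 12: iterate B ← B·(1+r₀) − €135.37 for 12 months → €2,988.83.
Then at r₁ with €135.37/mo: n₂ = −ln(1 − r₁·B/P)/ln(1+r₁) ≈ 31.71 → 32 more payments.

44 payments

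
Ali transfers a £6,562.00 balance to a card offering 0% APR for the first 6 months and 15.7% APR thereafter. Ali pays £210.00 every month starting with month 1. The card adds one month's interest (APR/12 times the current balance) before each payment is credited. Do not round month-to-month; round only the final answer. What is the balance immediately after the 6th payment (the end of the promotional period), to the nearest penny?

Promo months 1–6 at r₀ = 0%/12 = 0; months 7+ at r₁ = 15.7%/12 = 0.0130833.
After month 6 (no interest yet): B = £6,562.00 − 6·£210.00 = £5,302.00.

£5,302.00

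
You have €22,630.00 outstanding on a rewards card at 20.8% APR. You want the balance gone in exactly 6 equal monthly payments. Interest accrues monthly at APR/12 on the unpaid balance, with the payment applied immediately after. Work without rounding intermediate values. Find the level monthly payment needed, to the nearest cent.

Monthly rate r = 20.8%/12 = 1.73333% = 0.0173333.
Level-payment amortization: P = B₀·r / (1 − (1+r)^(−n)) = 22630.00·0.0173333 / (1 − 1.01733^(−6)).
Denominator 1 − (1+r)^(−6) = 0.0979713066.
P = 392.253 / 0.0979713066 ≈ 4003.76.

€4,003.76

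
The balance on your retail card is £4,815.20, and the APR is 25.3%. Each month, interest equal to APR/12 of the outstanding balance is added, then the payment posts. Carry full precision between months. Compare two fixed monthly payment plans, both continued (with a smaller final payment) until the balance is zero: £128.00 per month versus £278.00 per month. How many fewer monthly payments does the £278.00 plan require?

Monthly rate r = 25.3%/12 = 2.10833% = 0.0210833.
At £128.00/mo: n = ⌈−ln(1 − rB₀/P)/ln(1+r)⌉ = 76 payments (last £66.88); total interest = total paid − £4,815.20 = £4,851.68.
At £278.00/mo: 22 payments (last £217.27); total interest £1,240.07.
Payments saved = 76 − 22 = 54.

54 fewer payments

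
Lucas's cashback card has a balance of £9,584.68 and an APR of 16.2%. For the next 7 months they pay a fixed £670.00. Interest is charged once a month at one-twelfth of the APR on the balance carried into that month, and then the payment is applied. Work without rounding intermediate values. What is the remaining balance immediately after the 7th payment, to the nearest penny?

£5,643.67

Monthly rate r = 16.2%/12 = 1.35% = 0.0135.
Each month: B ← B·(1+r) − £670.00.
Month 1: interest £129.39; balance after payment £9,044.07.
Month 2: interest £122.09; balance after payment £8,496.17.
Month 3: interest £114.70; balance after payment £7,940.87.
Month 4: interest £107.20; balance after payment £7,378.07.
Month 5: interest £99.60; balance after payment £6,807.67.
Month 6: interest £91.90; balance after payment £6,229.58.
Month 7: interest £84.10; balance after payment £5,643.67.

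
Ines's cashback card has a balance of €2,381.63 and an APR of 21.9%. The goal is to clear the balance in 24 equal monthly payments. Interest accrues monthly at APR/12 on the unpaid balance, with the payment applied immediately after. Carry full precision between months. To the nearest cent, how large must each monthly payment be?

€123.44

Monthly rate r = 21.9%/12 = 1.825% = 0.01825.
Level-payment amortization: P = B₀·r / (1 − (1+r)^(−n)) = 2381.63·0.01825 / (1 − 1.01825^(−24)).
Denominator 1 − (1+r)^(−24) = 0.35212093.
P = 43.4647 / 0.35212093 ≈ 123.44.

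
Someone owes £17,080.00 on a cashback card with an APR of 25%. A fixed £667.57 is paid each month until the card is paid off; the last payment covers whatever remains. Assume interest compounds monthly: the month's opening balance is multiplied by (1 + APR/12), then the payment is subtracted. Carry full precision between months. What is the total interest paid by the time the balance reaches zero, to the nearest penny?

£7,574.29

Monthly rate r = 25%/12 = 2.08333% = 0.0208333.
Payoff takes n = ⌈−ln(1 − rB₀/P)/ln(1+r)⌉ = ⌈36.931⌉ = 37 payments; the last is £621.77.
Total paid = 36·£667.57 + £621.77 = £24,654.29.
Total interest = total paid − principal = £24,654.29 − £17,080.00 = £7,574.29.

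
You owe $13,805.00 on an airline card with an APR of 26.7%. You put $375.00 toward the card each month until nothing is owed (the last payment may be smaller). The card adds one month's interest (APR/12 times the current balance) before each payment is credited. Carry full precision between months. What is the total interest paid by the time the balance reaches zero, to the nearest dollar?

Monthly rate r = 26.7%/12 = 2.225% = 0.02225.
Payoff takes n = ⌈−ln(1 − rB₀/P)/ln(1+r)⌉ = ⌈77.696⌉ = 78 payments; the last is $262.01.
Total paid = 77·$375.00 + $262.01 = $29,137.01.
Total interest = total paid − principal = $29,137.01 − $13,805.00 = $15,332.01.

$15,332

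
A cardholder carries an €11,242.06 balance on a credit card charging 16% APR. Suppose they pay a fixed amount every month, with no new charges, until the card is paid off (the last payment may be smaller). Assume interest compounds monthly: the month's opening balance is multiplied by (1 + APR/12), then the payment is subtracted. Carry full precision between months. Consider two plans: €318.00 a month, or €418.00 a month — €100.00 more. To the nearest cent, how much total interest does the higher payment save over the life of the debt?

€1,288.91

Monthly rate r = 16%/12 = 1.33333% = 0.0133333.
At €318.00/mo: n = ⌈−ln(1 − rB₀/P)/ln(1+r)⌉ = 49 payments (last €40.73); total interest = total paid − €11,242.06 = €4,062.67.
At €418.00/mo: 34 payments (last €221.82); total interest €2,773.76.
Interest saved = €4,062.67 − €2,773.76 = €1,288.91.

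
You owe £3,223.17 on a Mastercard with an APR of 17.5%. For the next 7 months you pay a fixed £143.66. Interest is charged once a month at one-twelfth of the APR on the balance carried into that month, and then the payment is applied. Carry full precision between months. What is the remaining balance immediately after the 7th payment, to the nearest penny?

Monthly rate r = 17.5%/12 = 1.45833% = 0.0145833.
Each month: B ← B·(1+r) − £143.66.
Month 1: interest £47.00; balance after payment £3,126.51.
Month 2: interest £45.60; balance after payment £3,028.45.
Month 3: interest £44.16; balance after payment £2,928.95.
Month 4: interest £42.71; balance after payment £2,828.01.
Month 5: interest £41.24; balance after payment £2,725.59.
Month 6: interest £39.75; balance after payment £2,621.68.
Month 7: interest £38.23; balance after payment £2,516.25.

£2,516.25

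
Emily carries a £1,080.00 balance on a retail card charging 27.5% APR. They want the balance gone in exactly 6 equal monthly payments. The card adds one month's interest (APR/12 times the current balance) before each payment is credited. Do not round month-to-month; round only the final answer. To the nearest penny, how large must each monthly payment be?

£194.71

Monthly rate r = 27.5%/12 = 2.29167% = 0.0229167.
Level-payment amortization: P = B₀·r / (1 − (1+r)^(−n)) = 1080.00·0.0229167 / (1 − 1.02292^(−6)).
Denominator 1 − (1+r)^(−6) = 0.127112104.
P = 24.75 / 0.127112104 ≈ 194.71.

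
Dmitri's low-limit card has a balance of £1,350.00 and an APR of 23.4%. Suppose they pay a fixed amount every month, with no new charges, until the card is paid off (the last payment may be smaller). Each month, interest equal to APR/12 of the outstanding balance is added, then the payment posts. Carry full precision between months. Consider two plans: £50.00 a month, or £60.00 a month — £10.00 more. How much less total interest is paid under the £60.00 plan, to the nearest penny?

£141.14

Monthly rate r = 23.4%/12 = 1.95% = 0.0195.
At £50.00/mo: n = ⌈−ln(1 − rB₀/P)/ln(1+r)⌉ = 39 payments (last £35.66); total interest = total paid − £1,350.00 = £585.66.
At £60.00/mo: 30 payments (last £54.52); total interest £444.52.
Interest saved = £585.66 − £444.52 = £141.14.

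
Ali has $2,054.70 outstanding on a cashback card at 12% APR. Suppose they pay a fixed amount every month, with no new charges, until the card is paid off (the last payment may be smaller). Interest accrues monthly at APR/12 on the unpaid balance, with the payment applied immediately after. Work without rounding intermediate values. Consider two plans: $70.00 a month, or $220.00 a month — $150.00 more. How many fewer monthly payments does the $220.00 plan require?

25 fewer payments

Monthly rate r = 12%/12 = 1% = 0.01.
At $70.00/mo: n = ⌈−ln(1 − rB₀/P)/ln(1+r)⌉ = 35 payments (last $64.47); total interest = total paid − $2,054.70 = $389.77.
At $220.00/mo: 10 payments (last $187.98); total interest $113.28.
Payments saved = 35 − 10 = 25.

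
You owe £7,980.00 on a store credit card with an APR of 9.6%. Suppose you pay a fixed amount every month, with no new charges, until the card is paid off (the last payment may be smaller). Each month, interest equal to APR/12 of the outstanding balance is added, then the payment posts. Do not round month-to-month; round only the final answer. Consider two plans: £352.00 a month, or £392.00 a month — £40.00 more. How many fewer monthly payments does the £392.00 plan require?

3 fewer payments

Monthly rate r = 9.6%/12 = 0.8% = 0.008.
At £352.00/mo: n = ⌈−ln(1 − rB₀/P)/ln(1+r)⌉ = 26 payments (last £40.39); total interest = total paid − £7,980.00 = £860.39.
At £392.00/mo: 23 payments (last £121.40); total interest £765.40.
Payments saved = 26 − 23 = 3.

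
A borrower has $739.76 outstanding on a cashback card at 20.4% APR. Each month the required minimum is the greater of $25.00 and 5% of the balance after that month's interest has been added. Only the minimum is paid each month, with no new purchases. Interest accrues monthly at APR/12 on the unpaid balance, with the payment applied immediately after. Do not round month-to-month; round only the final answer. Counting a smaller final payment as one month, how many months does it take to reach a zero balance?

37 months

Monthly rate r = 20.4%/12 = 1.7% = 0.017.
While 5% of the post-interest balance exceeds $25.00, each month B ← (B·(1+r))·(1 − 0.05), i.e. B shrinks by the factor (1+r)·0.95 = 0.96615.
This holds for months 1–12. Entering month 13 the balance is $489.36; 5% of the post-interest balance is now below $25.00, so the flat $25.00 minimum applies from here.
From month 13 a fixed $25.00 at rate r clears $489.36 in 25 more payments. Total: 12 + 25 = 37 months.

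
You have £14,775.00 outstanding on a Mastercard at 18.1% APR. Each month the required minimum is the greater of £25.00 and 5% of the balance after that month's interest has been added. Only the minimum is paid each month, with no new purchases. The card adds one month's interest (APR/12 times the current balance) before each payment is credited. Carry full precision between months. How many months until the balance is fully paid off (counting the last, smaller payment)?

Monthly rate r = 18.1%/12 = 1.50833% = 0.0150833.
While 5% of the post-interest balance exceeds £25.00, each month B ← (B·(1+r))·(1 − 0.05), i.e. B shrinks by the factor (1+r)·0.95 = 0.96433.
This holds for months 1–94. Entering month 95 the balance is £486.08; 5% of the post-interest balance is now below £25.00, so the flat £25.00 minimum applies from here.
From month 95 a fixed £25.00 at rate r clears £486.08 in 24 more payments. Total: 94 + 24 = 118 months.

118 months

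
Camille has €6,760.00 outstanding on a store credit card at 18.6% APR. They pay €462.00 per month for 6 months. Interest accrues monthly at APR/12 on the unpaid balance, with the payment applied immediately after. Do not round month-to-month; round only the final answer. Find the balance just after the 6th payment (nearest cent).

Monthly rate r = 18.6%/12 = 1.55% = 0.0155.
Each month: B ← B·(1+r) − €462.00.
Month 1: interest €104.78; balance after payment €6,402.78.
Month 2: interest €99.24; balance after payment €6,040.02.
Month 3: interest €93.62; balance after payment €5,671.64.
Month 4: interest €87.91; balance after payment €5,297.55.
Month 5: interest €82.11; balance after payment €4,917.67.
Month 6: interest €76.22; balance after payment €4,531.89.

€4,531.89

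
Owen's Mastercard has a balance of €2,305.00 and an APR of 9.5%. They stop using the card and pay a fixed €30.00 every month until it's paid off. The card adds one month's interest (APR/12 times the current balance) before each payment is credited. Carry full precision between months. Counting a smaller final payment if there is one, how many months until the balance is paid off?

119 months

Monthly rate r = 9.5%/12 = 0.791667% = 0.00791667.
Recurrence: B ← B·(1+r) − €30.00.
Month 1: interest €18.25; balance after payment €2,293.25.
Month 2: interest €18.15; balance after payment €2,281.40.
Closed form: n = −ln(1 − rB₀/P)/ln(1+r) = −ln(0.39174)/ln(1.00792) ≈ 118.847, so the balance reaches zero during payment 119.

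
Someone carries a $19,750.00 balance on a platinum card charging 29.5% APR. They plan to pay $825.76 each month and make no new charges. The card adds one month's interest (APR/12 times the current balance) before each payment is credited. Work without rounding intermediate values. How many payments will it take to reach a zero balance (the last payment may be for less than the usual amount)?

37 months

Monthly rate r = 29.5%/12 = 2.45833% = 0.0245833.
Recurrence: B ← B·(1+r) − $825.76.
Month 1: interest $485.52; balance after payment $19,409.76.
Month 2: interest $477.16; balance after payment $19,061.16.
Closed form: n = −ln(1 − rB₀/P)/ln(1+r) = −ln(0.41203)/ln(1.02458) ≈ 36.509, so the balance reaches zero during payment 37.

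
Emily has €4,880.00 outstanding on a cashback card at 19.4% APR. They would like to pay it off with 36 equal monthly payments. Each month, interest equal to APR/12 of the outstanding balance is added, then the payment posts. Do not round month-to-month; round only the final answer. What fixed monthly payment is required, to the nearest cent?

€179.87

Monthly rate r = 19.4%/12 = 1.61667% = 0.0161667.
Level-payment amortization: P = B₀·r / (1 − (1+r)^(−n)) = 4880.00·0.0161667 / (1 − 1.01617^(−36)).
Denominator 1 − (1+r)^(−36) = 0.438613463.
P = 78.8933 / 0.438613463 ≈ 179.87.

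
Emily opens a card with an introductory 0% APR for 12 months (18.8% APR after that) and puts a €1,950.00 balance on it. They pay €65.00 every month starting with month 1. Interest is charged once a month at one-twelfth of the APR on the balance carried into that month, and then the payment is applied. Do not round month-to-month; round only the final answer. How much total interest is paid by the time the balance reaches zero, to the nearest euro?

€215

Promo months 1–12 at r₀ = 0%/12 = 0; months 13+ at r₁ = 18.8%/12 = 0.0156667.
After month 12 (no interest yet): B = €1,950.00 − 12·€65.00 = €1,170.00.
Then at r₁ with €65.00/mo: n₂ = −ln(1 − r₁·B/P)/ln(1+r₁) ≈ 21.31 → 22 more payments.
Total paid = 33·€65.00 + €20.33 = €2,165.33; interest = €2,165.33 − €1,950.00 = €215.33.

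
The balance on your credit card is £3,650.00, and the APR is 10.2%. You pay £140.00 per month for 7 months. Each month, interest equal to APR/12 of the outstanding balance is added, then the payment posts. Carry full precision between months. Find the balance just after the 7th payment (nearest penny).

Monthly rate r = 10.2%/12 = 0.85% = 0.0085.
Each month: B ← B·(1+r) − £140.00.
Month 1: interest £31.02; balance after payment £3,541.03.
Month 2: interest £30.10; balance after payment £3,431.12.
Month 3: interest £29.16; balance after payment £3,320.29.
Month 4: interest £28.22; balance after payment £3,208.51.
Month 5: interest £27.27; balance after payment £3,095.78.
Month 6: interest £26.31; balance after payment £2,982.10.
Month 7: interest £25.35; balance after payment £2,867.45.

£2,867.45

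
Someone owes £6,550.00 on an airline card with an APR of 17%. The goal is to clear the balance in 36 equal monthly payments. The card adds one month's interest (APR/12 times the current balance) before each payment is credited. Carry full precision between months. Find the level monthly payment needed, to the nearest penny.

£233.53

Monthly rate r = 17%/12 = 1.41667% = 0.0141667.
Level-payment amortization: P = B₀·r / (1 − (1+r)^(−n)) = 6550.00·0.0141667 / (1 − 1.01417^(−36)).
Denominator 1 − (1+r)^(−36) = 0.397351553.
P = 92.7917 / 0.397351553 ≈ 233.53.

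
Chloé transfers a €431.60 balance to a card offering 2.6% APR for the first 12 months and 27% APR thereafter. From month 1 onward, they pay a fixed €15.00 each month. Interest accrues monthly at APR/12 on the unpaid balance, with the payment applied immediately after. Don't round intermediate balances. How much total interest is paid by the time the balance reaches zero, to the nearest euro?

€83

Promo months 1–12 at r₀ = 2.6%/12 = 0.00216667; months 13+ at r₁ = 27%/12 = 0.0225.
After month 12: iterate B ← B·(1+r₀) − €15.00 for 12 months → €260.80.
Then at r₁ with €15.00/mo: n₂ = −ln(1 − r₁·B/P)/ln(1+r₁) ≈ 22.30 → 23 more payments.
Total paid = 34·€15.00 + €4.58 = €514.58; interest = €514.58 − €431.60 = €82.98.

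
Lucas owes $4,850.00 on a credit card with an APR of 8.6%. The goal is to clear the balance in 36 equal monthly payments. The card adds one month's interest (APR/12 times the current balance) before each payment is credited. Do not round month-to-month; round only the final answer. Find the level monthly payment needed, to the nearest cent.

Monthly rate r = 8.6%/12 = 0.716667% = 0.00716667.
Level-payment amortization: P = B₀·r / (1 − (1+r)^(−n)) = 4850.00·0.00716667 / (1 − 1.00717^(−36)).
Denominator 1 − (1+r)^(−36) = 0.226693571.
P = 34.7583 / 0.226693571 ≈ 153.33.

$153.33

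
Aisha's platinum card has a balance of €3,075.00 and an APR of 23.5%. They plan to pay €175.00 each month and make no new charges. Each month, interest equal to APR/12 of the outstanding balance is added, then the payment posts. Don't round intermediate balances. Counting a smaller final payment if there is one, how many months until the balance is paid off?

22 payments

Monthly rate r = 23.5%/12 = 1.95833% = 0.0195833.
Recurrence: B ← B·(1+r) − €175.00.
Month 1: interest €60.22; balance after payment €2,960.22.
Month 2: interest €57.97; balance after payment €2,843.19.
Closed form: n = −ln(1 − rB₀/P)/ln(1+r) = −ln(0.65589)/ln(1.01958) ≈ 21.747, so the balance reaches zero during payment 22.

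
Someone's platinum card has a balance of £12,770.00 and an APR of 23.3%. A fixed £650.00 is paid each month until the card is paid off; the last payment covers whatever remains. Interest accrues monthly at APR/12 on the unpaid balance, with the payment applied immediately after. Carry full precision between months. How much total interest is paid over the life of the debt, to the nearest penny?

£3,467.74

Monthly rate r = 23.3%/12 = 1.94167% = 0.0194167.
Payoff takes n = ⌈−ln(1 − rB₀/P)/ln(1+r)⌉ = ⌈24.981⌉ = 25 payments; the last is £637.74.
Total paid = 24·£650.00 + £637.74 = £16,237.74.
Total interest = total paid − principal = £16,237.74 − £12,770.00 = £3,467.74.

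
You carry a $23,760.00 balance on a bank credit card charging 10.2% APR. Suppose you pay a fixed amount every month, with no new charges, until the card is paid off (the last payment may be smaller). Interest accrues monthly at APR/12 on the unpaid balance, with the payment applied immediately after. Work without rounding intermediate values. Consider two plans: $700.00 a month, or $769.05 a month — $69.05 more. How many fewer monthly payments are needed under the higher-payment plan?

Monthly rate r = 10.2%/12 = 0.85% = 0.0085.
At $700.00/mo: n = ⌈−ln(1 − rB₀/P)/ln(1+r)⌉ = 41 payments (last $152.41); total interest = total paid − $23,760.00 = $4,392.41.
At $769.05/mo: 36 payments (last $762.82); total interest $3,919.57.
Payments saved = 41 − 36 = 5.

5 fewer payments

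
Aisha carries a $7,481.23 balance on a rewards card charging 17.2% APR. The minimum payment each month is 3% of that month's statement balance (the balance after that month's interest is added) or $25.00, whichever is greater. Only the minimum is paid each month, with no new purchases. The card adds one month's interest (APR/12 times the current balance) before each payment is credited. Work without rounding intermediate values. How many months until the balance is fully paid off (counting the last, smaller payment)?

181 months

Monthly rate r = 17.2%/12 = 1.43333% = 0.0143333.
While 3% of the post-interest balance exceeds $25.00, each month B ← (B·(1+r))·(1 − 0.03), i.e. B shrinks by the factor (1+r)·0.97 = 0.9839.
This holds for months 1–137. Entering month 138 the balance is $809.95; 3% of the post-interest balance is now below $25.00, so the flat $25.00 minimum applies from here.
From month 138 a fixed $25.00 at rate r clears $809.95 in 44 more payments. Total: 137 + 44 = 181 months.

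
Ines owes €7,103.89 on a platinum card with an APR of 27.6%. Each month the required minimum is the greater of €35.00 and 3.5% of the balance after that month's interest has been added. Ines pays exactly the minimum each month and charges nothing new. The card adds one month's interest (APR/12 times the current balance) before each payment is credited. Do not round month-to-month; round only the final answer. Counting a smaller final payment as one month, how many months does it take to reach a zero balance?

200 months

Monthly rate r = 27.6%/12 = 2.3% = 0.023.
While 3.5% of the post-interest balance exceeds €35.00, each month B ← (B·(1+r))·(1 − 0.035), i.e. B shrinks by the factor (1+r)·0.965 = 0.98719.
This holds for months 1–154. Entering month 155 the balance is €976.23; 3.5% of the post-interest balance is now below €35.00, so the flat €35.00 minimum applies from here.
From month 155 a fixed €35.00 at rate r clears €976.23 in 46 more payments. Total: 154 + 46 = 200 months.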